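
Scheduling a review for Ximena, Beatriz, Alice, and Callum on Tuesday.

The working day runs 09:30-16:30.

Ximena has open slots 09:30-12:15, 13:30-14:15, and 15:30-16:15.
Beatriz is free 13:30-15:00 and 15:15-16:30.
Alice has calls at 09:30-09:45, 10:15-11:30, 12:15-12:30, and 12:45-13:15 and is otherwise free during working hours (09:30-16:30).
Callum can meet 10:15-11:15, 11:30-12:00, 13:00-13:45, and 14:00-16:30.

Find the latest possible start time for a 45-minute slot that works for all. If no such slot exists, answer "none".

15:30

Alice free within 09:30–16:30: 09:45–10:15, 11:30–12:15, 12:30–12:45, 13:15–16:30.
Ximena ∩ Beatriz: 13:30–14:15, 15:30–16:15.
Ximena ∩ Beatriz ∩ Alice: 13:30–14:15, 15:30–16:15.
Ximena ∩ Beatriz ∩ Alice ∩ Callum: 13:30–13:45, 14:00–14:15, 15:30–16:15.
Windows ≥ 45 min: 15:30–16:15.
Latest start in the last window 15:30–16:15 is 16:15 − 45 min = 15:30.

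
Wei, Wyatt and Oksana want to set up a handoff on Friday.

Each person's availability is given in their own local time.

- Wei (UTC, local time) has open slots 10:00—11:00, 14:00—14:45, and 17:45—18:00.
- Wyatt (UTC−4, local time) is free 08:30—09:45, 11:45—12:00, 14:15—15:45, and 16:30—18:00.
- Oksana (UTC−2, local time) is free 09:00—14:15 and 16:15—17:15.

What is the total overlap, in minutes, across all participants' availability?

Wei → UTC: 10:00–11:00, 14:00–14:45, 17:45–18:00.
Wyatt → UTC: 12:30–13:45, 15:45–16:00, 18:15–19:45, 20:30–22:00.
Oksana → UTC: 11:00–16:15, 18:15–19:15.
Wei ∩ Wyatt: (none).
Wei ∩ Wyatt ∩ Oksana: (none).
Total common minutes: 0.

0 minutes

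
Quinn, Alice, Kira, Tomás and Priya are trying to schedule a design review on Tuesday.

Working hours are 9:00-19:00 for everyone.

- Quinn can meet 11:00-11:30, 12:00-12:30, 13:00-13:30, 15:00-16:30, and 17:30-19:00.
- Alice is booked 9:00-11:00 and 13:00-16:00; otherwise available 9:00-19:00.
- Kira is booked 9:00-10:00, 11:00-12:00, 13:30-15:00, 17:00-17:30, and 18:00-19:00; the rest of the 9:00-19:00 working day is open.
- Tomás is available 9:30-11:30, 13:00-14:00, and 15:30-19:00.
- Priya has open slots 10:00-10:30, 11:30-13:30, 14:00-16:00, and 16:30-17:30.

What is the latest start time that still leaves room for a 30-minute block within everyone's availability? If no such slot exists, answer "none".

Alice free within 09:00–19:00: 11:00–13:00, 16:00–19:00.
Kira free within 09:00–19:00: 10:00–11:00, 12:00–13:30, 15:00–17:00, 17:30–18:00.
Quinn ∩ Alice: 11:00–11:30, 12:00–12:30, 16:00–16:30, 17:30–19:00.
Quinn ∩ Alice ∩ Kira: 12:00–12:30, 16:00–16:30, 17:30–18:00.
Quinn ∩ Alice ∩ Kira ∩ Tomás: 16:00–16:30, 17:30–18:00.
Quinn ∩ Alice ∩ Kira ∩ Tomás ∩ Priya: (none).
Windows ≥ 30 min: (none).

none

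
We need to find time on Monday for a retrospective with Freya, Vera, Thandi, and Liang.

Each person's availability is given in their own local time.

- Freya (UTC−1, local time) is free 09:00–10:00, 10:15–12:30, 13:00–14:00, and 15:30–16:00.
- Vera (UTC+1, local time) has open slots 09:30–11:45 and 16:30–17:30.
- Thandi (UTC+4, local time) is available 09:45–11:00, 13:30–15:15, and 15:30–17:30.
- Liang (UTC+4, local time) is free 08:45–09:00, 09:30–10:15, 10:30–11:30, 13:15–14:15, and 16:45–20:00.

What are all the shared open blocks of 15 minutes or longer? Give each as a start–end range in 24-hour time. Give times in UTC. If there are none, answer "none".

10:00–10:15

Freya → UTC: 10:00–11:00, 11:15–13:30, 14:00–15:00, 16:30–17:00.
Vera → UTC: 08:30–10:45, 15:30–16:30.
Thandi → UTC: 05:45–07:00, 09:30–11:15, 11:30–13:30.
Liang → UTC: 04:45–05:00, 05:30–06:15, 06:30–07:30, 09:15–10:15, 12:45–16:00.
Freya ∩ Vera: 10:00–10:45.
Freya ∩ Vera ∩ Thandi: 10:00–10:45.
Freya ∩ Vera ∩ Thandi ∩ Liang: 10:00–10:15.
Windows ≥ 15 min: 10:00–10:15.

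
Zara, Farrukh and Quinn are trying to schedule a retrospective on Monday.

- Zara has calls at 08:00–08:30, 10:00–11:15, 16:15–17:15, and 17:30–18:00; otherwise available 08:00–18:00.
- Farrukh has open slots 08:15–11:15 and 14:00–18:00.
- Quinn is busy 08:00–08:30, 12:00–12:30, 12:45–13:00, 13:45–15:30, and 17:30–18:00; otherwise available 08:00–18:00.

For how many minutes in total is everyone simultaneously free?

Zara free within 08:00–18:00: 08:30–10:00, 11:15–16:15, 17:15–17:30.
Quinn free within 08:00–18:00: 08:30–12:00, 12:30–12:45, 13:00–13:45, 15:30–17:30.
Zara ∩ Farrukh: 08:30–10:00, 14:00–16:15, 17:15–17:30.
Zara ∩ Farrukh ∩ Quinn: 08:30–10:00, 15:30–16:15, 17:15–17:30.
Total common minutes: 90 + 45 + 15 = 150.

150 minutes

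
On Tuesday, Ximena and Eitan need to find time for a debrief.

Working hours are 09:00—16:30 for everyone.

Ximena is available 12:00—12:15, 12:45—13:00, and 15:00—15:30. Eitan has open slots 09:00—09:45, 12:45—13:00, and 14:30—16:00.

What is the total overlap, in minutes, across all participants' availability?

Ximena ∩ Eitan: 12:45–13:00, 15:00–15:30.
Total common minutes: 15 + 30 = 45.

45 minutes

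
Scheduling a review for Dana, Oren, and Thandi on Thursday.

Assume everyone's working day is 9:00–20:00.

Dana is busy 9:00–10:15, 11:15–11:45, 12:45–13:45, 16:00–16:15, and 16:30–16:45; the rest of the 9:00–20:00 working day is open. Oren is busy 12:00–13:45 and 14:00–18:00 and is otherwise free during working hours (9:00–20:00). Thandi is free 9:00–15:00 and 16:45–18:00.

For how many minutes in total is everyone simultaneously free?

Dana free within 09:00–20:00: 10:15–11:15, 11:45–12:45, 13:45–16:00, 16:15–16:30, 16:45–20:00.
Oren free within 09:00–20:00: 09:00–12:00, 13:45–14:00, 18:00–20:00.
Dana ∩ Oren: 10:15–11:15, 11:45–12:00, 13:45–14:00, 18:00–20:00.
Dana ∩ Oren ∩ Thandi: 10:15–11:15, 11:45–12:00, 13:45–14:00.
Total common minutes: 60 + 15 + 15 = 90.

90 minutes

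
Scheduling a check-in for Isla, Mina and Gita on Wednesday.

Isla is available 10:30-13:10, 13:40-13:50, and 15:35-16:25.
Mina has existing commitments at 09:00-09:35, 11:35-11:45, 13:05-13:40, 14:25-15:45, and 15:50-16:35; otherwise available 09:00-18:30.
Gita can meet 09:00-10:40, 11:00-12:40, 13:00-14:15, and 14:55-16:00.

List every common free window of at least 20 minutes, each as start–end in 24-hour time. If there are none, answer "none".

11:00–11:35, 11:45–12:40

Mina free within 09:00–18:30: 09:35–11:35, 11:45–13:05, 13:40–14:25, 15:45–15:50, 16:35–18:30.
Isla ∩ Mina: 10:30–11:35, 11:45–13:05, 13:40–13:50, 15:45–15:50.
Isla ∩ Mina ∩ Gita: 10:30–10:40, 11:00–11:35, 11:45–12:40, 13:00–13:05, 13:40–13:50, 15:45–15:50.
Windows ≥ 20 min: 11:00–11:35, 11:45–12:40.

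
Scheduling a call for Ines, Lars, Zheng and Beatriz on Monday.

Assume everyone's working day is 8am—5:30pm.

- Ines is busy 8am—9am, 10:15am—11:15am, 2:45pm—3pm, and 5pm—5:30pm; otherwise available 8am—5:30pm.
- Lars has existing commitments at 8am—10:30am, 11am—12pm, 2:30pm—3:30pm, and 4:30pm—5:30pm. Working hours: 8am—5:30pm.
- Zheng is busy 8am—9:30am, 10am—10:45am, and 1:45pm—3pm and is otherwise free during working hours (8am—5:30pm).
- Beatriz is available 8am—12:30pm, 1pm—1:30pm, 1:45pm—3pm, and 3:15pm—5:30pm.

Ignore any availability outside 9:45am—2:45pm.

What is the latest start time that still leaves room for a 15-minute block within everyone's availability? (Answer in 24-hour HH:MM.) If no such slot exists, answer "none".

Ines free within 08:00–17:30: 09:00–10:15, 11:15–14:45, 15:00–17:00.
Lars free within 08:00–17:30: 10:30–11:00, 12:00–14:30, 15:30–16:30.
Zheng free within 08:00–17:30: 09:30–10:00, 10:45–13:45, 15:00–17:30.
Ines ∩ Lars: 12:00–14:30, 15:30–16:30.
Ines ∩ Lars ∩ Zheng: 12:00–13:45, 15:30–16:30.
Ines ∩ Lars ∩ Zheng ∩ Beatriz: 12:00–12:30, 13:00–13:30, 15:30–16:30.
Restricted to 09:45–14:45: 12:00–12:30, 13:00–13:30.
Windows ≥ 15 min: 12:00–12:30, 13:00–13:30.
Latest start in the last window 13:00–13:30 is 13:30 − 15 min = 13:15.

13:15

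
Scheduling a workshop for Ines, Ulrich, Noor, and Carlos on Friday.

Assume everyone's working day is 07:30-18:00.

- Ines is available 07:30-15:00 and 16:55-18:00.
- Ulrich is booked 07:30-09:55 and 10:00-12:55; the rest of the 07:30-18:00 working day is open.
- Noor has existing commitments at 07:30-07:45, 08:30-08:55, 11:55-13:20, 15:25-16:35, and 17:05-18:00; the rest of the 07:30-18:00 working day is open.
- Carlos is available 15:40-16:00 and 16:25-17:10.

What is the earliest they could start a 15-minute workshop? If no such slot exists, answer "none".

Ulrich free within 07:30–18:00: 09:55–10:00, 12:55–18:00.
Noor free within 07:30–18:00: 07:45–08:30, 08:55–11:55, 13:20–15:25, 16:35–17:05.
Ines ∩ Ulrich: 09:55–10:00, 12:55–15:00, 16:55–18:00.
Ines ∩ Ulrich ∩ Noor: 09:55–10:00, 13:20–15:00, 16:55–17:05.
Ines ∩ Ulrich ∩ Noor ∩ Carlos: 16:55–17:05.
Windows ≥ 15 min: (none).

none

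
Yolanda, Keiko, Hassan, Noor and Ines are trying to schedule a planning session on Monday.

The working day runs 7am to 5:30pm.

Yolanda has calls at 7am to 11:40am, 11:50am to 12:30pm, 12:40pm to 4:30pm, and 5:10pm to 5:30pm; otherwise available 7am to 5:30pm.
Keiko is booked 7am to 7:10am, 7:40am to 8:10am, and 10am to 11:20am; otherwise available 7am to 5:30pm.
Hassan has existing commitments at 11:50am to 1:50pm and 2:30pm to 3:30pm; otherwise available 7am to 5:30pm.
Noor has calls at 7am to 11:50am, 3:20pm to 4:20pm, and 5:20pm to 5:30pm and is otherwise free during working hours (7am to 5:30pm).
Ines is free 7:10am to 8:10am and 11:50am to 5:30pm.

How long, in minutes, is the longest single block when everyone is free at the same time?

Yolanda free within 07:00–17:30: 11:40–11:50, 12:30–12:40, 16:30–17:10.
Keiko free within 07:00–17:30: 07:10–07:40, 08:10–10:00, 11:20–17:30.
Hassan free within 07:00–17:30: 07:00–11:50, 13:50–14:30, 15:30–17:30.
Noor free within 07:00–17:30: 11:50–15:20, 16:20–17:20.
Yolanda ∩ Keiko: 11:40–11:50, 12:30–12:40, 16:30–17:10.
Yolanda ∩ Keiko ∩ Hassan: 11:40–11:50, 16:30–17:10.
Yolanda ∩ Keiko ∩ Hassan ∩ Noor: 16:30–17:10.
Yolanda ∩ Keiko ∩ Hassan ∩ Noor ∩ Ines: 16:30–17:10.
Single common window of 40 minutes.

40 minutes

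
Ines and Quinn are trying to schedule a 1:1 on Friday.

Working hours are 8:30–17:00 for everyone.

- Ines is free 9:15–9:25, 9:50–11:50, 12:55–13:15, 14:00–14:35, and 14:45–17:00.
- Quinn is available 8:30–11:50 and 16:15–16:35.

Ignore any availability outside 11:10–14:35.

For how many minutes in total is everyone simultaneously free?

Ines ∩ Quinn: 09:15–09:25, 09:50–11:50, 16:15–16:35.
Restricted to 11:10–14:35: 11:10–11:50.
Total common minutes: 40.

40 minutes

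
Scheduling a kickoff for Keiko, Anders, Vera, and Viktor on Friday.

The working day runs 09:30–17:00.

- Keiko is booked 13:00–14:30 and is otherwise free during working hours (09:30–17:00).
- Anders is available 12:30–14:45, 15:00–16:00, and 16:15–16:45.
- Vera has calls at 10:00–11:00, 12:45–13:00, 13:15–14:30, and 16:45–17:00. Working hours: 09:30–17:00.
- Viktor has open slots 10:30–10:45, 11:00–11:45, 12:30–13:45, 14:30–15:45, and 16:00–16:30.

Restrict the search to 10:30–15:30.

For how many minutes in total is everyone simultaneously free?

Keiko free within 09:30–17:00: 09:30–13:00, 14:30–17:00.
Vera free within 09:30–17:00: 09:30–10:00, 11:00–12:45, 13:00–13:15, 14:30–16:45.
Keiko ∩ Anders: 12:30–13:00, 14:30–14:45, 15:00–16:00, 16:15–16:45.
Keiko ∩ Anders ∩ Vera: 12:30–12:45, 14:30–14:45, 15:00–16:00, 16:15–16:45.
Keiko ∩ Anders ∩ Vera ∩ Viktor: 12:30–12:45, 14:30–14:45, 15:00–15:45, 16:15–16:30.
Restricted to 10:30–15:30: 12:30–12:45, 14:30–14:45, 15:00–15:30.
Total common minutes: 15 + 15 + 30 = 60.

60 minutes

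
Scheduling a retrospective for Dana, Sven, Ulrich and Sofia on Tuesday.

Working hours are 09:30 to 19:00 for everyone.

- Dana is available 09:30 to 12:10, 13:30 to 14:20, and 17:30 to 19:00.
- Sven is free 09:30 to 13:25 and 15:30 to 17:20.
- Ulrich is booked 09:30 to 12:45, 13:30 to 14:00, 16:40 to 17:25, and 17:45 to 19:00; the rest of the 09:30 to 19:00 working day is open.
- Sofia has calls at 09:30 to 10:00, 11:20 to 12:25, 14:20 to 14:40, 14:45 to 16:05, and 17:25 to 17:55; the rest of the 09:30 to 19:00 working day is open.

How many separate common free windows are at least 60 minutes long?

0

Ulrich free within 09:30–19:00: 12:45–13:30, 14:00–16:40, 17:25–17:45.
Sofia free within 09:30–19:00: 10:00–11:20, 12:25–14:20, 14:40–14:45, 16:05–17:25, 17:55–19:00.
Dana ∩ Sven: 09:30–12:10.
Dana ∩ Sven ∩ Ulrich: (none).
Dana ∩ Sven ∩ Ulrich ∩ Sofia: (none).
Windows ≥ 60 min: (none).
That's 0 windows.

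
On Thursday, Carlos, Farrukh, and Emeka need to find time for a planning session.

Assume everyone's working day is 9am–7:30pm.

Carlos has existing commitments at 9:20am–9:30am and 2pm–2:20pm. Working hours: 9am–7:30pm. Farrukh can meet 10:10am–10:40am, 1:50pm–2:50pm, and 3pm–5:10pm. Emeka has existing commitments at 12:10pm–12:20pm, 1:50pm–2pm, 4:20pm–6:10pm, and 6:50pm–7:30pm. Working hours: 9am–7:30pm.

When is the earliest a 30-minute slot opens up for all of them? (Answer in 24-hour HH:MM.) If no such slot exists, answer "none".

Carlos free within 09:00–19:30: 09:00–09:20, 09:30–14:00, 14:20–19:30.
Emeka free within 09:00–19:30: 09:00–12:10, 12:20–13:50, 14:00–16:20, 18:10–18:50.
Carlos ∩ Farrukh: 10:10–10:40, 13:50–14:00, 14:20–14:50, 15:00–17:10.
Carlos ∩ Farrukh ∩ Emeka: 10:10–10:40, 14:20–14:50, 15:00–16:20.
Windows ≥ 30 min: 10:10–10:40, 14:20–14:50, 15:00–16:20.
Earliest such window starts at 10:10.

10:10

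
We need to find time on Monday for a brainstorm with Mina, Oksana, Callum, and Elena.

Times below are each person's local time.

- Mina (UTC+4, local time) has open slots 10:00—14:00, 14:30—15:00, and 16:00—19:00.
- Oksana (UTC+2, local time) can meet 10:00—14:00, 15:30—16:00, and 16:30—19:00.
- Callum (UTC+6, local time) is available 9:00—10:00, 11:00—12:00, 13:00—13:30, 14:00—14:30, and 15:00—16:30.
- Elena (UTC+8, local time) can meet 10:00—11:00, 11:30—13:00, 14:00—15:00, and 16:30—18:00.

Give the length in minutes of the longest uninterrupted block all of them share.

Mina → UTC: 06:00–10:00, 10:30–11:00, 12:00–15:00.
Oksana → UTC: 08:00–12:00, 13:30–14:00, 14:30–17:00.
Callum → UTC: 03:00–04:00, 05:00–06:00, 07:00–07:30, 08:00–08:30, 09:00–10:30.
Elena → UTC: 02:00–03:00, 03:30–05:00, 06:00–07:00, 08:30–10:00.
Mina ∩ Oksana: 08:00–10:00, 10:30–11:00, 13:30–14:00, 14:30–15:00.
Mina ∩ Oksana ∩ Callum: 08:00–08:30, 09:00–10:00.
Mina ∩ Oksana ∩ Callum ∩ Elena: 09:00–10:00.
Single common window of 60 minutes.

60 minutes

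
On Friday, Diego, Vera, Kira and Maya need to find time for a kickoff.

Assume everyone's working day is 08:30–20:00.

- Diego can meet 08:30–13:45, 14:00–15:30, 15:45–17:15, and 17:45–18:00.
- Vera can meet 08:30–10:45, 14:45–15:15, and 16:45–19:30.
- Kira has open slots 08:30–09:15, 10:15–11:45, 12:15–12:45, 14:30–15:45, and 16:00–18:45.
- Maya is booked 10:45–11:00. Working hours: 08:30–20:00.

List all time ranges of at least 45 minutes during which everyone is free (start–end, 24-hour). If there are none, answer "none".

08:30–09:15

Maya free within 08:30–20:00: 08:30–10:45, 11:00–20:00.
Diego ∩ Vera: 08:30–10:45, 14:45–15:15, 16:45–17:15, 17:45–18:00.
Diego ∩ Vera ∩ Kira: 08:30–09:15, 10:15–10:45, 14:45–15:15, 16:45–17:15, 17:45–18:00.
Diego ∩ Vera ∩ Kira ∩ Maya: 08:30–09:15, 10:15–10:45, 14:45–15:15, 16:45–17:15, 17:45–18:00.
Windows ≥ 45 min: 08:30–09:15.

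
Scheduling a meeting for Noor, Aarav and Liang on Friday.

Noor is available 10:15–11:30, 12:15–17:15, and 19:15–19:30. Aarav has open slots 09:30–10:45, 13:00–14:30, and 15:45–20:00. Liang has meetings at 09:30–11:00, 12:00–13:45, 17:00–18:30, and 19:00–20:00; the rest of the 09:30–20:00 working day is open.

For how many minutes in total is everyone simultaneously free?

Liang free within 09:30–20:00: 11:00–12:00, 13:45–17:00, 18:30–19:00.
Noor ∩ Aarav: 10:15–10:45, 13:00–14:30, 15:45–17:15, 19:15–19:30.
Noor ∩ Aarav ∩ Liang: 13:45–14:30, 15:45–17:00.
Total common minutes: 45 + 75 = 120.

120 minutes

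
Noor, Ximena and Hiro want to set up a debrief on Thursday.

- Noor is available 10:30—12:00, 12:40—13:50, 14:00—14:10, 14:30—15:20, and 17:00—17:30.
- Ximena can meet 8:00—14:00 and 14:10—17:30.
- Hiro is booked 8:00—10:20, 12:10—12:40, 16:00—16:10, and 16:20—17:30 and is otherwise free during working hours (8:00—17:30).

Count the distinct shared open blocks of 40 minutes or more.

3

Hiro free within 08:00–17:30: 10:20–12:10, 12:40–16:00, 16:10–16:20.
Noor ∩ Ximena: 10:30–12:00, 12:40–13:50, 14:30–15:20, 17:00–17:30.
Noor ∩ Ximena ∩ Hiro: 10:30–12:00, 12:40–13:50, 14:30–15:20.
Windows ≥ 40 min: 10:30–12:00, 12:40–13:50, 14:30–15:20.
That's 3 windows.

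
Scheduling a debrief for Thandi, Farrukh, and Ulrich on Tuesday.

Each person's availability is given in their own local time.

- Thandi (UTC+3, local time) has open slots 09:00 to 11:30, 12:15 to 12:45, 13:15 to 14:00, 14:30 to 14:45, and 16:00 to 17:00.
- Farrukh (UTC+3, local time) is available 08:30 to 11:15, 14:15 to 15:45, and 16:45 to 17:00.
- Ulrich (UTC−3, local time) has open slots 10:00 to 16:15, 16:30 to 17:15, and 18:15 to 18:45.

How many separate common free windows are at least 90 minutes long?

0

Thandi → UTC: 06:00–08:30, 09:15–09:45, 10:15–11:00, 11:30–11:45, 13:00–14:00.
Farrukh → UTC: 05:30–08:15, 11:15–12:45, 13:45–14:00.
Ulrich → UTC: 13:00–19:15, 19:30–20:15, 21:15–21:45.
Thandi ∩ Farrukh: 06:00–08:15, 11:30–11:45, 13:45–14:00.
Thandi ∩ Farrukh ∩ Ulrich: 13:45–14:00.
Windows ≥ 90 min: (none).
That's 0 windows.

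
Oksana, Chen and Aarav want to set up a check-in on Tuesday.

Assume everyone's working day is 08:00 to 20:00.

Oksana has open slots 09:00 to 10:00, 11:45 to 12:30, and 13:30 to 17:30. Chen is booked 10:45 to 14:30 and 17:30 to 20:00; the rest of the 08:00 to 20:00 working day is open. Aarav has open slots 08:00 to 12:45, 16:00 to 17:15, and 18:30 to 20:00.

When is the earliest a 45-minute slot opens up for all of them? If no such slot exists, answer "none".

09:00

Chen free within 08:00–20:00: 08:00–10:45, 14:30–17:30.
Oksana ∩ Chen: 09:00–10:00, 14:30–17:30.
Oksana ∩ Chen ∩ Aarav: 09:00–10:00, 16:00–17:15.
Windows ≥ 45 min: 09:00–10:00, 16:00–17:15.
Earliest such window starts at 09:00.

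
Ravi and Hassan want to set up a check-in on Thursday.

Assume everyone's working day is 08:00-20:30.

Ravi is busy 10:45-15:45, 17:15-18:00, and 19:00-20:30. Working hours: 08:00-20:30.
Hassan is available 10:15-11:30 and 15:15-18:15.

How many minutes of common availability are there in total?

135 minutes

Ravi free within 08:00–20:30: 08:00–10:45, 15:45–17:15, 18:00–19:00.
Ravi ∩ Hassan: 10:15–10:45, 15:45–17:15, 18:00–18:15.
Total common minutes: 30 + 90 + 15 = 135.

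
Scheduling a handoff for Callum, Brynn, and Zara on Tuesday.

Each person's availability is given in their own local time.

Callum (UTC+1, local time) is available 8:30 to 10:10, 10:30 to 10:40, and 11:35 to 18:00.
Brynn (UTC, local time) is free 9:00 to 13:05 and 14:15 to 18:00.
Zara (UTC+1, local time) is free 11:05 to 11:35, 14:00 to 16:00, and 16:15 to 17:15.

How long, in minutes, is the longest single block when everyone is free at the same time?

Callum → UTC: 07:30–09:10, 09:30–09:40, 10:35–17:00.
Brynn → UTC: 09:00–13:05, 14:15–18:00.
Zara → UTC: 10:05–10:35, 13:00–15:00, 15:15–16:15.
Callum ∩ Brynn: 09:00–09:10, 09:30–09:40, 10:35–13:05, 14:15–17:00.
Callum ∩ Brynn ∩ Zara: 13:00–13:05, 14:15–15:00, 15:15–16:15.
Common window lengths: 5, 45, 60 min; longest is 60.

60 minutes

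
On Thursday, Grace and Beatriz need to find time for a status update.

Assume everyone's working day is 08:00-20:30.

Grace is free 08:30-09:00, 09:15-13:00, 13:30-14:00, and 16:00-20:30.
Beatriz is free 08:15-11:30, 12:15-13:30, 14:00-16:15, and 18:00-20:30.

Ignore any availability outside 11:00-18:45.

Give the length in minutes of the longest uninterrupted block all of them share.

Grace ∩ Beatriz: 08:30–09:00, 09:15–11:30, 12:15–13:00, 16:00–16:15, 18:00–20:30.
Restricted to 11:00–18:45: 11:00–11:30, 12:15–13:00, 16:00–16:15, 18:00–18:45.
Common window lengths: 30, 45, 15, 45 min; longest is 45.

45 minutes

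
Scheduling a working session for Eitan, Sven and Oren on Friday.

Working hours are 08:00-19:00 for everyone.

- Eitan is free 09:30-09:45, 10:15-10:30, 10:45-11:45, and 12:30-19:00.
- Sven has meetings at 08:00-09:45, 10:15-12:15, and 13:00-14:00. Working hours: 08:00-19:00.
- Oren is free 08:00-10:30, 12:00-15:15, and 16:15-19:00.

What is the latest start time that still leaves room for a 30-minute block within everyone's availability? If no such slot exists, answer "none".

18:30

Sven free within 08:00–19:00: 09:45–10:15, 12:15–13:00, 14:00–19:00.
Eitan ∩ Sven: 12:30–13:00, 14:00–19:00.
Eitan ∩ Sven ∩ Oren: 12:30–13:00, 14:00–15:15, 16:15–19:00.
Windows ≥ 30 min: 12:30–13:00, 14:00–15:15, 16:15–19:00.
Latest start in the last window 16:15–19:00 is 19:00 − 30 min = 18:30.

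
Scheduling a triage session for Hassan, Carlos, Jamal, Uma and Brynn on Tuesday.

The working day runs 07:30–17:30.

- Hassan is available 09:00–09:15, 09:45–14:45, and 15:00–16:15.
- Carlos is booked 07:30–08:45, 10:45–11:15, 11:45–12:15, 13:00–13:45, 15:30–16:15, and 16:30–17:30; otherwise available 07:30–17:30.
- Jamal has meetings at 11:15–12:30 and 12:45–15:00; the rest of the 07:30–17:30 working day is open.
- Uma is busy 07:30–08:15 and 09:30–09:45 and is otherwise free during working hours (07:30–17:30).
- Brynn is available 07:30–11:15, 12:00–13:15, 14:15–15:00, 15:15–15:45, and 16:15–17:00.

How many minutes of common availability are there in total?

Carlos free within 07:30–17:30: 08:45–10:45, 11:15–11:45, 12:15–13:00, 13:45–15:30, 16:15–16:30.
Jamal free within 07:30–17:30: 07:30–11:15, 12:30–12:45, 15:00–17:30.
Uma free within 07:30–17:30: 08:15–09:30, 09:45–17:30.
Hassan ∩ Carlos: 09:00–09:15, 09:45–10:45, 11:15–11:45, 12:15–13:00, 13:45–14:45, 15:00–15:30.
Hassan ∩ Carlos ∩ Jamal: 09:00–09:15, 09:45–10:45, 12:30–12:45, 15:00–15:30.
Hassan ∩ Carlos ∩ Jamal ∩ Uma: 09:00–09:15, 09:45–10:45, 12:30–12:45, 15:00–15:30.
Hassan ∩ Carlos ∩ Jamal ∩ Uma ∩ Brynn: 09:00–09:15, 09:45–10:45, 12:30–12:45, 15:15–15:30.
Total common minutes: 15 + 60 + 15 + 15 = 105.

105 minutes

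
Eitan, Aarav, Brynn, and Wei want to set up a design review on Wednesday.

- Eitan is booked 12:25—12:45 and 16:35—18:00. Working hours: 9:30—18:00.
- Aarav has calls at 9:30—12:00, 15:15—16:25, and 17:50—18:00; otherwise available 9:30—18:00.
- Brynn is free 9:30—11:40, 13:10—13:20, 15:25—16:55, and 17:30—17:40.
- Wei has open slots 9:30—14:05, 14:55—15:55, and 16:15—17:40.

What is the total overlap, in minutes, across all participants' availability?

20 minutes

Eitan free within 09:30–18:00: 09:30–12:25, 12:45–16:35.
Aarav free within 09:30–18:00: 12:00–15:15, 16:25–17:50.
Eitan ∩ Aarav: 12:00–12:25, 12:45–15:15, 16:25–16:35.
Eitan ∩ Aarav ∩ Brynn: 13:10–13:20, 16:25–16:35.
Eitan ∩ Aarav ∩ Brynn ∩ Wei: 13:10–13:20, 16:25–16:35.
Total common minutes: 10 + 10 = 20.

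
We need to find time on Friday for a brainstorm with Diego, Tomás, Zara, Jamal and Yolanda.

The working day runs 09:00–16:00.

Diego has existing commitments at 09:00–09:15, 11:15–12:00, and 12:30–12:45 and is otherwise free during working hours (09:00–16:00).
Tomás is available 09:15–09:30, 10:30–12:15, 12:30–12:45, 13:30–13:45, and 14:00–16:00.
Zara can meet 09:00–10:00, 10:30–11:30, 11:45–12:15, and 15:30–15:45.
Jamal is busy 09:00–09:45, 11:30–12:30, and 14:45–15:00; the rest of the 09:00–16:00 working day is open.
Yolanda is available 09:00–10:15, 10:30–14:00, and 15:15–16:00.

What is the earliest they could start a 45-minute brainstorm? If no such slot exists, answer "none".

10:30

Diego free within 09:00–16:00: 09:15–11:15, 12:00–12:30, 12:45–16:00.
Jamal free within 09:00–16:00: 09:45–11:30, 12:30–14:45, 15:00–16:00.
Diego ∩ Tomás: 09:15–09:30, 10:30–11:15, 12:00–12:15, 13:30–13:45, 14:00–16:00.
Diego ∩ Tomás ∩ Zara: 09:15–09:30, 10:30–11:15, 12:00–12:15, 15:30–15:45.
Diego ∩ Tomás ∩ Zara ∩ Jamal: 10:30–11:15, 15:30–15:45.
Diego ∩ Tomás ∩ Zara ∩ Jamal ∩ Yolanda: 10:30–11:15, 15:30–15:45.
Windows ≥ 45 min: 10:30–11:15.
Earliest such window starts at 10:30.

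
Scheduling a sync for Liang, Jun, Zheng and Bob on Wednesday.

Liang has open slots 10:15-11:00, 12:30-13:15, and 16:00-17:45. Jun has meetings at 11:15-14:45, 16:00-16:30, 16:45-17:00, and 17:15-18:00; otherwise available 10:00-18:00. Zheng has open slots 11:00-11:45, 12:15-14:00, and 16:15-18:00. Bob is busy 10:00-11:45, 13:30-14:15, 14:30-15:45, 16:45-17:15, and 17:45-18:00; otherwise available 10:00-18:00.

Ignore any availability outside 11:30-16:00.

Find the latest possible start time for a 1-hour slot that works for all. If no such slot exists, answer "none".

Jun free within 10:00–18:00: 10:00–11:15, 14:45–16:00, 16:30–16:45, 17:00–17:15.
Bob free within 10:00–18:00: 11:45–13:30, 14:15–14:30, 15:45–16:45, 17:15–17:45.
Liang ∩ Jun: 10:15–11:00, 16:30–16:45, 17:00–17:15.
Liang ∩ Jun ∩ Zheng: 16:30–16:45, 17:00–17:15.
Liang ∩ Jun ∩ Zheng ∩ Bob: 16:30–16:45.
Restricted to 11:30–16:00: (none).
Windows ≥ 60 min: (none).

none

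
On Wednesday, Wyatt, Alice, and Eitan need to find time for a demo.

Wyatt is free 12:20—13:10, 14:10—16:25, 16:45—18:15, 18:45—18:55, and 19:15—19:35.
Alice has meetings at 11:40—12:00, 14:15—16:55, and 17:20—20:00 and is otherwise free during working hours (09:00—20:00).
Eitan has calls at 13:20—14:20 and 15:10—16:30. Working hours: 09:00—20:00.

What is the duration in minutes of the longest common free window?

Alice free within 09:00–20:00: 09:00–11:40, 12:00–14:15, 16:55–17:20.
Eitan free within 09:00–20:00: 09:00–13:20, 14:20–15:10, 16:30–20:00.
Wyatt ∩ Alice: 12:20–13:10, 14:10–14:15, 16:55–17:20.
Wyatt ∩ Alice ∩ Eitan: 12:20–13:10, 16:55–17:20.
Common window lengths: 50, 25 min; longest is 50.

50 minutes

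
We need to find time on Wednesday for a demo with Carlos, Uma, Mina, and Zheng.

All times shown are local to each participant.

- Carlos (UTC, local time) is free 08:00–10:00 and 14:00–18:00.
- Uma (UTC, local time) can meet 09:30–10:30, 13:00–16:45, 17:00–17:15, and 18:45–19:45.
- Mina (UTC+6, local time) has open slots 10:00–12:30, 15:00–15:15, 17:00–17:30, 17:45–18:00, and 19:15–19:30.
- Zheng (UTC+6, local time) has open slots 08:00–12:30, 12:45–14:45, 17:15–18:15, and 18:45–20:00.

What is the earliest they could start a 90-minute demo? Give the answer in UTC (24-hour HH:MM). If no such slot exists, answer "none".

Carlos → UTC: 08:00–10:00, 14:00–18:00.
Uma → UTC: 09:30–10:30, 13:00–16:45, 17:00–17:15, 18:45–19:45.
Mina → UTC: 04:00–06:30, 09:00–09:15, 11:00–11:30, 11:45–12:00, 13:15–13:30.
Zheng → UTC: 02:00–06:30, 06:45–08:45, 11:15–12:15, 12:45–14:00.
Carlos ∩ Uma: 09:30–10:00, 14:00–16:45, 17:00–17:15.
Carlos ∩ Uma ∩ Mina: (none).
Carlos ∩ Uma ∩ Mina ∩ Zheng: (none).
Windows ≥ 90 min: (none).

none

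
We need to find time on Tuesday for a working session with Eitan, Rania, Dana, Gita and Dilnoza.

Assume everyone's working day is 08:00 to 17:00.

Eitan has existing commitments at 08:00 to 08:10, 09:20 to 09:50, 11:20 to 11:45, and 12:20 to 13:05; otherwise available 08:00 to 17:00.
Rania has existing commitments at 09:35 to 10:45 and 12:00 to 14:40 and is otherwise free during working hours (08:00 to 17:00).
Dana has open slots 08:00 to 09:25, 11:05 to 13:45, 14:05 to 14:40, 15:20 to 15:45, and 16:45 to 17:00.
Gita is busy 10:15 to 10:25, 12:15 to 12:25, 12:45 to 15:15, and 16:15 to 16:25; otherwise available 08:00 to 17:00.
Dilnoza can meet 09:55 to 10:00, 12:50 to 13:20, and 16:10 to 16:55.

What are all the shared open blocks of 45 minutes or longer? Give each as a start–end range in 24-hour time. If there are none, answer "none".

Eitan free within 08:00–17:00: 08:10–09:20, 09:50–11:20, 11:45–12:20, 13:05–17:00.
Rania free within 08:00–17:00: 08:00–09:35, 10:45–12:00, 14:40–17:00.
Gita free within 08:00–17:00: 08:00–10:15, 10:25–12:15, 12:25–12:45, 15:15–16:15, 16:25–17:00.
Eitan ∩ Rania: 08:10–09:20, 10:45–11:20, 11:45–12:00, 14:40–17:00.
Eitan ∩ Rania ∩ Dana: 08:10–09:20, 11:05–11:20, 11:45–12:00, 15:20–15:45, 16:45–17:00.
Eitan ∩ Rania ∩ Dana ∩ Gita: 08:10–09:20, 11:05–11:20, 11:45–12:00, 15:20–15:45, 16:45–17:00.
Eitan ∩ Rania ∩ Dana ∩ Gita ∩ Dilnoza: 16:45–16:55.
Windows ≥ 45 min: (none).

none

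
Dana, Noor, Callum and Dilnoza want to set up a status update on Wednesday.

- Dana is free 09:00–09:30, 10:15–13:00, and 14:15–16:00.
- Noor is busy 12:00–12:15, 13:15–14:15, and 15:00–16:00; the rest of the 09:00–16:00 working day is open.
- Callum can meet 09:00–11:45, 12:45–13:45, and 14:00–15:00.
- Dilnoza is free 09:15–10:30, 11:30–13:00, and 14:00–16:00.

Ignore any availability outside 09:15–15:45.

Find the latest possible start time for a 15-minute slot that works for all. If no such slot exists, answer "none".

Noor free within 09:00–16:00: 09:00–12:00, 12:15–13:15, 14:15–15:00.
Dana ∩ Noor: 09:00–09:30, 10:15–12:00, 12:15–13:00, 14:15–15:00.
Dana ∩ Noor ∩ Callum: 09:00–09:30, 10:15–11:45, 12:45–13:00, 14:15–15:00.
Dana ∩ Noor ∩ Callum ∩ Dilnoza: 09:15–09:30, 10:15–10:30, 11:30–11:45, 12:45–13:00, 14:15–15:00.
Restricted to 09:15–15:45: 09:15–09:30, 10:15–10:30, 11:30–11:45, 12:45–13:00, 14:15–15:00.
Windows ≥ 15 min: 09:15–09:30, 10:15–10:30, 11:30–11:45, 12:45–13:00, 14:15–15:00.
Latest start in the last window 14:15–15:00 is 15:00 − 15 min = 14:45.

14:45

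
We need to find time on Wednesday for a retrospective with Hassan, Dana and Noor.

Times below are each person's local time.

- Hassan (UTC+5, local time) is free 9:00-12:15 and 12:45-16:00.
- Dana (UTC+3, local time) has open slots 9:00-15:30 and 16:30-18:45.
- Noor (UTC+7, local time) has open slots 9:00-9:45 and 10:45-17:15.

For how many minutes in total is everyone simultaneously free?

225 minutes

Hassan → UTC: 04:00–07:15, 07:45–11:00.
Dana → UTC: 06:00–12:30, 13:30–15:45.
Noor → UTC: 02:00–02:45, 03:45–10:15.
Hassan ∩ Dana: 06:00–07:15, 07:45–11:00.
Hassan ∩ Dana ∩ Noor: 06:00–07:15, 07:45–10:15.
Total common minutes: 75 + 150 = 225.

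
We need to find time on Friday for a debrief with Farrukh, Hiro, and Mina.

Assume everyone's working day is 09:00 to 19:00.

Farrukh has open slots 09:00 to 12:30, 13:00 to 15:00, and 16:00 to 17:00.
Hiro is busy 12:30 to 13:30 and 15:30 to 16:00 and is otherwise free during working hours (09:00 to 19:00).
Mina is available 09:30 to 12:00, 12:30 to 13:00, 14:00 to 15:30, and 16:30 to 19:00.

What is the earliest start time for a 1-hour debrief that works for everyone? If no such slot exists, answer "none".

Hiro free within 09:00–19:00: 09:00–12:30, 13:30–15:30, 16:00–19:00.
Farrukh ∩ Hiro: 09:00–12:30, 13:30–15:00, 16:00–17:00.
Farrukh ∩ Hiro ∩ Mina: 09:30–12:00, 14:00–15:00, 16:30–17:00.
Windows ≥ 60 min: 09:30–12:00, 14:00–15:00.
Earliest such window starts at 09:30.

09:30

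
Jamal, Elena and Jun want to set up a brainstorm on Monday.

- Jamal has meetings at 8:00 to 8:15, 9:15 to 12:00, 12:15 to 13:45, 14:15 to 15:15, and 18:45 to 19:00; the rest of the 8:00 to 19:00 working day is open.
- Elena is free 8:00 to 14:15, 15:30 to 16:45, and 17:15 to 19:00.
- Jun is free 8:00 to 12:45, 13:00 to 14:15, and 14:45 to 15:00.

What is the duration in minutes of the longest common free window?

Jamal free within 08:00–19:00: 08:15–09:15, 12:00–12:15, 13:45–14:15, 15:15–18:45.
Jamal ∩ Elena: 08:15–09:15, 12:00–12:15, 13:45–14:15, 15:30–16:45, 17:15–18:45.
Jamal ∩ Elena ∩ Jun: 08:15–09:15, 12:00–12:15, 13:45–14:15.
Common window lengths: 60, 15, 30 min; longest is 60.

60 minutes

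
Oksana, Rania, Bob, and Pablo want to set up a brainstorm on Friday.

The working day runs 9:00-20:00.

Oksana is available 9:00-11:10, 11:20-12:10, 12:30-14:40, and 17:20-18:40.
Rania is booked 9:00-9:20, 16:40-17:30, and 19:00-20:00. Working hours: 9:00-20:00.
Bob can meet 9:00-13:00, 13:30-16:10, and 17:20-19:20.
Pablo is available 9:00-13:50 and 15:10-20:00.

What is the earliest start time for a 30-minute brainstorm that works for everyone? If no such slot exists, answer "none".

09:20

Rania free within 09:00–20:00: 09:20–16:40, 17:30–19:00.
Oksana ∩ Rania: 09:20–11:10, 11:20–12:10, 12:30–14:40, 17:30–18:40.
Oksana ∩ Rania ∩ Bob: 09:20–11:10, 11:20–12:10, 12:30–13:00, 13:30–14:40, 17:30–18:40.
Oksana ∩ Rania ∩ Bob ∩ Pablo: 09:20–11:10, 11:20–12:10, 12:30–13:00, 13:30–13:50, 17:30–18:40.
Windows ≥ 30 min: 09:20–11:10, 11:20–12:10, 12:30–13:00, 17:30–18:40.
Earliest such window starts at 09:20.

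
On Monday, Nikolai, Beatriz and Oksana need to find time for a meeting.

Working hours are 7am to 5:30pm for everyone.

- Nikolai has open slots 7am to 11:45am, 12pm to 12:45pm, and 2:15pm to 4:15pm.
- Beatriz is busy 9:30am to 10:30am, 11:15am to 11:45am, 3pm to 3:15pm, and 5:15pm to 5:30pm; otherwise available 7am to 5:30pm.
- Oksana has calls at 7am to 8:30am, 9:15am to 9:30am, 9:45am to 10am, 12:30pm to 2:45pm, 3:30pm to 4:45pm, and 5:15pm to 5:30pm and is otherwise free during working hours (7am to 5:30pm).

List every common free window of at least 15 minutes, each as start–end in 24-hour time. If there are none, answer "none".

Beatriz free within 07:00–17:30: 07:00–09:30, 10:30–11:15, 11:45–15:00, 15:15–17:15.
Oksana free within 07:00–17:30: 08:30–09:15, 09:30–09:45, 10:00–12:30, 14:45–15:30, 16:45–17:15.
Nikolai ∩ Beatriz: 07:00–09:30, 10:30–11:15, 12:00–12:45, 14:15–15:00, 15:15–16:15.
Nikolai ∩ Beatriz ∩ Oksana: 08:30–09:15, 10:30–11:15, 12:00–12:30, 14:45–15:00, 15:15–15:30.
Windows ≥ 15 min: 08:30–09:15, 10:30–11:15, 12:00–12:30, 14:45–15:00, 15:15–15:30.

08:30–09:15, 10:30–11:15, 12:00–12:30, 14:45–15:00, 15:15–15:30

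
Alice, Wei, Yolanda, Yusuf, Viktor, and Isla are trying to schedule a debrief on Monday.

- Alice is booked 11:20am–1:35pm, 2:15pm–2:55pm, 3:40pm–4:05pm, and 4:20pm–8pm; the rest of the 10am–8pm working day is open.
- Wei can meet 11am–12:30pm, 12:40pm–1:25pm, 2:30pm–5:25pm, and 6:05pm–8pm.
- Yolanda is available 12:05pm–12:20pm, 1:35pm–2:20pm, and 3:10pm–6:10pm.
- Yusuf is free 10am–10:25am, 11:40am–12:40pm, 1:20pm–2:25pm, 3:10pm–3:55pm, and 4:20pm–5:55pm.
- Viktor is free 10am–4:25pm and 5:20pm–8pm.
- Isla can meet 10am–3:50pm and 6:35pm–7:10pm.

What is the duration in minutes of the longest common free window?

Alice free within 10:00–20:00: 10:00–11:20, 13:35–14:15, 14:55–15:40, 16:05–16:20.
Alice ∩ Wei: 11:00–11:20, 14:55–15:40, 16:05–16:20.
Alice ∩ Wei ∩ Yolanda: 15:10–15:40, 16:05–16:20.
Alice ∩ Wei ∩ Yolanda ∩ Yusuf: 15:10–15:40.
Alice ∩ Wei ∩ Yolanda ∩ Yusuf ∩ Viktor: 15:10–15:40.
Alice ∩ Wei ∩ Yolanda ∩ Yusuf ∩ Viktor ∩ Isla: 15:10–15:40.
Single common window of 30 minutes.

30 minutes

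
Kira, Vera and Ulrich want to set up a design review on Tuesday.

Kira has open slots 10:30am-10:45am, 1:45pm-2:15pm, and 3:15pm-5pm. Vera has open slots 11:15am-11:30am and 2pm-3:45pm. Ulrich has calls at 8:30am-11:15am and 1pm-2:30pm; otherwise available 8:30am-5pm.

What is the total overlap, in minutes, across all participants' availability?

Ulrich free within 08:30–17:00: 11:15–13:00, 14:30–17:00.
Kira ∩ Vera: 14:00–14:15, 15:15–15:45.
Kira ∩ Vera ∩ Ulrich: 15:15–15:45.
Total common minutes: 30.

30 minutes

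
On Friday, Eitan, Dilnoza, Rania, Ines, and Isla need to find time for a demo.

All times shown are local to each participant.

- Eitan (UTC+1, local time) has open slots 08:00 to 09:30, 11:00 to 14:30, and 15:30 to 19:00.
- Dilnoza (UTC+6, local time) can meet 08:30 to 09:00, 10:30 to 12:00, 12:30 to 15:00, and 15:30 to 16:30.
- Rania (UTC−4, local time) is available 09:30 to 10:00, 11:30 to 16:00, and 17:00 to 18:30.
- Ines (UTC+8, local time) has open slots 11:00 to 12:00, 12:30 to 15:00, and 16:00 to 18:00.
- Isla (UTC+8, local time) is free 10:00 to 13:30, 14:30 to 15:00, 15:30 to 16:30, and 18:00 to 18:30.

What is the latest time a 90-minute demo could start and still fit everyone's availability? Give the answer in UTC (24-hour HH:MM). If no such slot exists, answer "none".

Eitan → UTC: 07:00–08:30, 10:00–13:30, 14:30–18:00.
Dilnoza → UTC: 02:30–03:00, 04:30–06:00, 06:30–09:00, 09:30–10:30.
Rania → UTC: 13:30–14:00, 15:30–20:00, 21:00–22:30.
Ines → UTC: 03:00–04:00, 04:30–07:00, 08:00–10:00.
Isla → UTC: 02:00–05:30, 06:30–07:00, 07:30–08:30, 10:00–10:30.
Eitan ∩ Dilnoza: 07:00–08:30, 10:00–10:30.
Eitan ∩ Dilnoza ∩ Rania: (none).
Eitan ∩ Dilnoza ∩ Rania ∩ Ines: (none).
Eitan ∩ Dilnoza ∩ Rania ∩ Ines ∩ Isla: (none).
Windows ≥ 90 min: (none).

none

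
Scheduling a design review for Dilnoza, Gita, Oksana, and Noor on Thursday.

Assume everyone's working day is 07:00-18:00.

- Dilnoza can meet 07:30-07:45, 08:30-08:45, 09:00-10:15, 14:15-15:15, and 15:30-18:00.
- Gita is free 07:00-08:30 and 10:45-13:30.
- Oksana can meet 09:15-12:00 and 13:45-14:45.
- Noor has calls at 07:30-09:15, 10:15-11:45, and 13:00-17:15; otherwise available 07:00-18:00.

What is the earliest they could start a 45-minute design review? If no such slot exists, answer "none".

Noor free within 07:00–18:00: 07:00–07:30, 09:15–10:15, 11:45–13:00, 17:15–18:00.
Dilnoza ∩ Gita: 07:30–07:45.
Dilnoza ∩ Gita ∩ Oksana: (none).
Dilnoza ∩ Gita ∩ Oksana ∩ Noor: (none).
Windows ≥ 45 min: (none).

none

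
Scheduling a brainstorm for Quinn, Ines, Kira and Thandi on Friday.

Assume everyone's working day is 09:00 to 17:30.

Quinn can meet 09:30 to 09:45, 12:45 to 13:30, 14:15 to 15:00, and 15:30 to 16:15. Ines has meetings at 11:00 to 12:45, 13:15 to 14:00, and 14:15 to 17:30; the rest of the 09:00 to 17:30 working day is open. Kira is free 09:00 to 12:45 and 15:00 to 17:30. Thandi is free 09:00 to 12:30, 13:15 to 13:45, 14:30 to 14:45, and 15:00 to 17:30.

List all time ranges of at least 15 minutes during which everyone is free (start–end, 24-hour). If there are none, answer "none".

09:30–09:45

Ines free within 09:00–17:30: 09:00–11:00, 12:45–13:15, 14:00–14:15.
Quinn ∩ Ines: 09:30–09:45, 12:45–13:15.
Quinn ∩ Ines ∩ Kira: 09:30–09:45.
Quinn ∩ Ines ∩ Kira ∩ Thandi: 09:30–09:45.
Windows ≥ 15 min: 09:30–09:45.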